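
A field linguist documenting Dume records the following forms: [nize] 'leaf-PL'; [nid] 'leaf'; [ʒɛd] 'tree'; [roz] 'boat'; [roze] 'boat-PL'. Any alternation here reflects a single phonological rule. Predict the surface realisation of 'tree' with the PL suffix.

[ʒɛze]

The stem for 'leaf' ends in [d] in [nid] but [z] in [nize].
The stem 'boat' ([roz], [roze]) shows [z] unchanged in both environments, so [z] cannot be basic with [d] derived in isolation.
The underlying segment must be /d/; voiced stops become fricatives between vowels, yielding [z] there.
The one attested form of 'tree', [ʒɛd], shows underlying /ʒɛd/. Applying the same rule between vowels gives [ʒɛze].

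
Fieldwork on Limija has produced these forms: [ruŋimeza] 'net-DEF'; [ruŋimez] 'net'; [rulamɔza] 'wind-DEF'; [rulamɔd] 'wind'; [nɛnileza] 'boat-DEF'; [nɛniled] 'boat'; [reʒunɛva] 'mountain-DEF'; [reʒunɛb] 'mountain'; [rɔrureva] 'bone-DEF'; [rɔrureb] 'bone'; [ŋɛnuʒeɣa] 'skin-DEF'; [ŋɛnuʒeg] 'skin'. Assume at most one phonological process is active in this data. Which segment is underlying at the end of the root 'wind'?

/d/

The root 'wind' surfaces as [rulamɔza] and [rulamɔd], with a stem-final [z] ~ [d] alternation.
If /z/ were underlying and a rule turned it into [d] in isolation, 'net' would also alternate; but it has [z] in both [ruŋimeza] and [ruŋimez].
The underlying segment must be /d/; voiced stops become fricatives between vowels, yielding [z] there.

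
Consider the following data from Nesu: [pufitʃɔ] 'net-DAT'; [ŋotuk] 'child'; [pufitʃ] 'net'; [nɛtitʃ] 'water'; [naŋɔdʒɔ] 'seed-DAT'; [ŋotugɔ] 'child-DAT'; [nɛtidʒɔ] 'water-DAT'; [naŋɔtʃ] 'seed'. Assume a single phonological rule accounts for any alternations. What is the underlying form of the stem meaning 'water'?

/nɛtidʒ/

In [nɛtitʃ] and [nɛtidʒɔ] the final segment of 'water' alternates: [tʃ] ~ [dʒ].
Compare 'net', with invariant [tʃ] in [pufitʃ] and [pufitʃɔ]: an analysis with underlying /tʃ/ and a rule producing [dʒ] before the DAT suffix would wrongly predict alternation here too.
Therefore /dʒ/ is basic and [tʃ] is derived by word-final obstruent devoicing (voiced obstruents become voiceless word-finally).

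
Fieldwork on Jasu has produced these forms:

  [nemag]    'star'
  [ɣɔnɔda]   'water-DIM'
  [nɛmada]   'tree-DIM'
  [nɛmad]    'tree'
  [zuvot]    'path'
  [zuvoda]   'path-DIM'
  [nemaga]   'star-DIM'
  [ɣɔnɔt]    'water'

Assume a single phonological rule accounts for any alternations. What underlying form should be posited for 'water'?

'water' shows [d] ~ [t] at the end of the stem ([ɣɔnɔda] vs [ɣɔnɔt]).
If /d/ were underlying and a rule turned it into [t] in isolation, 'tree' would also alternate; but it has [d] in both [nɛmada] and [nɛmad].
So /t/ is underlying, and a rule of intervocalic voicing — voiceless stops become voiced between vowels — gives [d].
Hence 'water' is /ɣɔnɔt/ underlyingly.

/ɣɔnɔt/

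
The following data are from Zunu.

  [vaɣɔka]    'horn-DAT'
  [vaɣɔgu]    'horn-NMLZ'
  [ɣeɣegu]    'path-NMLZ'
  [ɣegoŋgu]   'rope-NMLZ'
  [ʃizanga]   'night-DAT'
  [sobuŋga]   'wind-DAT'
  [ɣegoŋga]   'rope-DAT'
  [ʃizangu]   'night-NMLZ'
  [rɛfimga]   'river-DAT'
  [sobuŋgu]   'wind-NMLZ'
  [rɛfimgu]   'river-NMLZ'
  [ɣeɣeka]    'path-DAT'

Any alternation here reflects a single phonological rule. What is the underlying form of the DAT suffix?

/-ka/

The DAT morpheme has two allomorphs, [-ga] and [-ka].
By contrast the NMLZ suffix keeps its initial [g] throughout — that segment must be underlying.
The DAT suffix is therefore /-ka/ underlyingly, with post-nasal voicing: voiceless stops become voiced after a nasal.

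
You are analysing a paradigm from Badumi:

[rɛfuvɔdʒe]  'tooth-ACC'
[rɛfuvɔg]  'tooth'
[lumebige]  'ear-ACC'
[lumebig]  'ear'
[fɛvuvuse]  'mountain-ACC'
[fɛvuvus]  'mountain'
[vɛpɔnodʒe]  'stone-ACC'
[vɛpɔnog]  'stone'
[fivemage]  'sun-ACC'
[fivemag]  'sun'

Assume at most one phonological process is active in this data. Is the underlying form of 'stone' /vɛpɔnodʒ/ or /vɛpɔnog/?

/vɛpɔnodʒ/

The root 'stone' surfaces as [vɛpɔnodʒe] and [vɛpɔnog], with a stem-final [dʒ] ~ [g] alternation.
Compare 'ear', with invariant [g] in [lumebige] and [lumebig]: an analysis with underlying /g/ and a rule producing [dʒ] before the ACC suffix would wrongly predict alternation here too.
The alternation reflects depalatalization: palato-alveolar /dʒ/ becomes [g] when no front vowel follows. /dʒ/ is underlying.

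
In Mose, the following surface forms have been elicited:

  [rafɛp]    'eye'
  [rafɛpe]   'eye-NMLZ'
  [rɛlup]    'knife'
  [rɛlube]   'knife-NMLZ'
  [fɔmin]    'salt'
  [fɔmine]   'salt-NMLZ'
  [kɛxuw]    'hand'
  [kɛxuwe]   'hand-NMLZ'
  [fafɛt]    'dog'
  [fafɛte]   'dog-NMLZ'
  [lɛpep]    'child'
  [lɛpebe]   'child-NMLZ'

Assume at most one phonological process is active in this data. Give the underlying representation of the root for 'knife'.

/rɛlub/

The root 'knife' surfaces as [rɛlup] and [rɛlube], with a stem-final [p] ~ [b] alternation.
The stem 'eye' ([rafɛp], [rafɛpe]) shows [p] unchanged in both environments, so [p] cannot be basic with [b] derived before the NMLZ suffix.
Therefore /b/ is basic and [p] is derived by word-final obstruent devoicing (voiced obstruents become voiceless word-finally).
So 'knife' = /rɛlub/.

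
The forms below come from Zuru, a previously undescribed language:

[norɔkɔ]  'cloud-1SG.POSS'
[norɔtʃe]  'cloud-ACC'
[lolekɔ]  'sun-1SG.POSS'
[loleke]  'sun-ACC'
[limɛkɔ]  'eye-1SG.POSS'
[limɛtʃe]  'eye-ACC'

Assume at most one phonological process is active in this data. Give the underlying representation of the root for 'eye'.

/limɛtʃ/

The root 'eye' surfaces as [limɛkɔ] and [limɛtʃe], with a stem-final [k] ~ [tʃ] alternation.
But 'sun' keeps [k] in both environments ([lolekɔ], [loleke]), so there is no rule changing /k/ to [tʃ] before the ACC suffix.
So /tʃ/ is underlying, and a rule of depalatalization — palato-alveolar /tʃ/ becomes [k] when no front vowel follows — gives [k].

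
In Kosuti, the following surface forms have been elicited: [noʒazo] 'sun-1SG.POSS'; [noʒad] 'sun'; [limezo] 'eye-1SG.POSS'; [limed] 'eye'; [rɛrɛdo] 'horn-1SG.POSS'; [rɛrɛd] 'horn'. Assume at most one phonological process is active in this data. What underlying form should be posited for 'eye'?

The root 'eye' surfaces as [limezo] and [limed], with a stem-final [z] ~ [d] alternation.
Compare 'horn', with invariant [d] in [rɛrɛdo] and [rɛrɛd]: an analysis with underlying /d/ and a rule producing [z] before the 1SG.POSS suffix would wrongly predict alternation here too.
So /z/ is underlying, and a rule of word-final hardening — voiced fricatives become stops word-finally — gives [d].
So 'eye' = /limez/.

/limez/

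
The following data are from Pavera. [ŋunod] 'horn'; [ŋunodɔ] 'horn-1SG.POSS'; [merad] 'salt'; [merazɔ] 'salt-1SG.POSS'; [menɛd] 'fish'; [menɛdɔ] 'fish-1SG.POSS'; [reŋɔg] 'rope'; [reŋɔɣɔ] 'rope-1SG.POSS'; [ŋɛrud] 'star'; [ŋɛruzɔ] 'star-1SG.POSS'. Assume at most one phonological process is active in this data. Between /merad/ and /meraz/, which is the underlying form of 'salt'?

/meraz/

The root 'salt' surfaces as [merad] and [merazɔ], with a stem-final [d] ~ [z] alternation.
If /d/ were underlying and a rule turned it into [z] before the 1SG.POSS suffix, 'fish' would also alternate; but it has [d] in both [menɛd] and [menɛdɔ].
So /z/ is underlying, and a rule of word-final hardening — voiced fricatives become stops word-finally — gives [d].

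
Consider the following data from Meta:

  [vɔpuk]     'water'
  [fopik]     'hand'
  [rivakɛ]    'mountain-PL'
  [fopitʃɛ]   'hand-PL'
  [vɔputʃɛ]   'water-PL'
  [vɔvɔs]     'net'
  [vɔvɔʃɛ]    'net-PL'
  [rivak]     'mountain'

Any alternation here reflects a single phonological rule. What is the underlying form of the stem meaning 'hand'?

The stem for 'hand' ends in [tʃ] in [fopitʃɛ] but [k] in [fopik].
If /k/ were underlying and a rule turned it into [tʃ] before the PL suffix, 'mountain' would also alternate; but it has [k] in both [rivakɛ] and [rivak].
Therefore /tʃ/ is basic and [k] is derived by depalatalization (palato-alveolar /tʃ/ and /ʃ/ become [k] and [s] when no front vowel follows).
The underlying form of 'hand' is therefore /fopitʃ/.

/fopitʃ/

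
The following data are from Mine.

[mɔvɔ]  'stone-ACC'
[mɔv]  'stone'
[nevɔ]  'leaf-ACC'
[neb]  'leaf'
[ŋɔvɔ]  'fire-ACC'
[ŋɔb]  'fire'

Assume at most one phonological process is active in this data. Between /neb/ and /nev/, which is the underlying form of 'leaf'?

/neb/

'leaf' shows [v] ~ [b] at the end of the stem ([nevɔ] vs [neb]).
Compare 'stone', with invariant [v] in [mɔvɔ] and [mɔv]: an analysis with underlying /v/ and a rule producing [b] in isolation would wrongly predict alternation here too.
So /b/ is underlying, and a rule of intervocalic spirantization — voiced stops become fricatives between vowels — gives [v].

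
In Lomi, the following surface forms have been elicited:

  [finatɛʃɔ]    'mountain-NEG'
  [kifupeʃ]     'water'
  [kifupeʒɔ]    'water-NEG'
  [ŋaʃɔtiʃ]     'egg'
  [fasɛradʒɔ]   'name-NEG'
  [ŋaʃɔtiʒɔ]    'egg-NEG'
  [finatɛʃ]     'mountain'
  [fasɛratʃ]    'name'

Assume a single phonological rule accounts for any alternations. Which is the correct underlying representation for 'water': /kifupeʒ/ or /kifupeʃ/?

The stem for 'water' ends in [ʒ] in [kifupeʒɔ] but [ʃ] in [kifupeʃ].
The stem 'mountain' ([finatɛʃɔ], [finatɛʃ]) shows [ʃ] unchanged in both environments, so [ʃ] cannot be basic with [ʒ] derived before the NEG suffix.
The underlying segment must be /ʒ/; voiced obstruents become voiceless word-finally, yielding [ʃ] there.

/kifupeʒ/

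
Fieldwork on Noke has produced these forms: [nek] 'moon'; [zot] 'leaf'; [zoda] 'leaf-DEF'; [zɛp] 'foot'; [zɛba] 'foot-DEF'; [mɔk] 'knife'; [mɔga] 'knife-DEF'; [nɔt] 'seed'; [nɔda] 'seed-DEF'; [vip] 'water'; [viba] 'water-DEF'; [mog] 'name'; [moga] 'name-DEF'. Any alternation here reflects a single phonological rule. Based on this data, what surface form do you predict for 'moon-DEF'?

The root 'knife' surfaces as [mɔk] and [mɔga], with a stem-final [k] ~ [g] alternation.
If /g/ were underlying and a rule turned it into [k] in isolation, 'name' would also alternate; but it has [g] in both [mog] and [moga].
The alternation reflects intervocalic voicing: voiceless stops become voiced between vowels. /k/ is underlying.
The one attested form of 'moon', [nek], shows underlying /nek/. Applying the same rule between vowels gives [nega].

[nega]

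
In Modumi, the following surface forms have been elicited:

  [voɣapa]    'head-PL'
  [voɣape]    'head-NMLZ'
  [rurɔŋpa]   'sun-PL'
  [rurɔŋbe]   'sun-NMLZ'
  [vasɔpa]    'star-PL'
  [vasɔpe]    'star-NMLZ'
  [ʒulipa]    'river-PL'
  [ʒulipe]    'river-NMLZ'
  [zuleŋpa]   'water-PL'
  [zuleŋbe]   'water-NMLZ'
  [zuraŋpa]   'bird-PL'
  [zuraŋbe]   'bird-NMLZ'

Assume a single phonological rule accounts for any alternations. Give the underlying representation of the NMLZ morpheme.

The NMLZ morpheme has two allomorphs, [-be] and [-pe].
By contrast the PL suffix keeps its initial [p] throughout — that segment must be underlying.
The NMLZ suffix is therefore /-be/ underlyingly, with post-vocalic devoicing: voiced stops become voiceless after a vowel.

/-be/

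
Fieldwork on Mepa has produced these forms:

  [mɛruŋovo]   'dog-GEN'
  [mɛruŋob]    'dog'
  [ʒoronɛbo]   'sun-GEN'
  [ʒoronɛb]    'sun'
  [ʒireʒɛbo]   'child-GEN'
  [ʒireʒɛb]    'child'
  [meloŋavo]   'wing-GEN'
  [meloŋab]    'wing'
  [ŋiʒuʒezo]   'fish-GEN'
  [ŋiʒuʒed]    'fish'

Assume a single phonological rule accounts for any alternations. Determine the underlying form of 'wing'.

The root 'wing' surfaces as [meloŋavo] and [meloŋab], with a stem-final [v] ~ [b] alternation.
But 'sun' keeps [b] in both environments ([ʒoronɛbo], [ʒoronɛb]), so there is no rule changing /b/ to [v] before the GEN suffix.
So /v/ is underlying, and a rule of word-final hardening — voiced fricatives become stops word-finally — gives [b].
So 'wing' = /meloŋav/.

/meloŋav/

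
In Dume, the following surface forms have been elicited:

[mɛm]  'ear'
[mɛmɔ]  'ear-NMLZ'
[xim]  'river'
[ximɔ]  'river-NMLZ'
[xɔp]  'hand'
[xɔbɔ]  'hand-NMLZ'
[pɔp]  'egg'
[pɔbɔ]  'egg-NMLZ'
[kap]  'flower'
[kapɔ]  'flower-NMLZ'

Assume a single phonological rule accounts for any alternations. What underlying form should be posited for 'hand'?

/xɔb/

In [xɔp] and [xɔbɔ] the final segment of 'hand' alternates: [p] ~ [b].
Compare 'flower', with invariant [p] in [kap] and [kapɔ]: an analysis with underlying /p/ and a rule producing [b] before the NMLZ suffix would wrongly predict alternation here too.
The underlying segment must be /b/; voiced obstruents become voiceless word-finally, yielding [p] there.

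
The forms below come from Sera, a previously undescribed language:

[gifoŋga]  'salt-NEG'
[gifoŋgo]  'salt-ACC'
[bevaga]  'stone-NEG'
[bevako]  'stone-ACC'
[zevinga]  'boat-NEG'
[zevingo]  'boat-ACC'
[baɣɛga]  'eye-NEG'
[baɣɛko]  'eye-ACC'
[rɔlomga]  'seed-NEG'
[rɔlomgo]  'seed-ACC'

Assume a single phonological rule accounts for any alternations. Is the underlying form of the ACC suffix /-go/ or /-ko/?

The ACC morpheme has two allomorphs, [-go] and [-ko].
By contrast the NEG suffix keeps its initial [g] throughout — that segment must be underlying.
The ACC suffix is therefore /-ko/ underlyingly, with post-nasal voicing: voiceless stops become voiced after a nasal.

/-ko/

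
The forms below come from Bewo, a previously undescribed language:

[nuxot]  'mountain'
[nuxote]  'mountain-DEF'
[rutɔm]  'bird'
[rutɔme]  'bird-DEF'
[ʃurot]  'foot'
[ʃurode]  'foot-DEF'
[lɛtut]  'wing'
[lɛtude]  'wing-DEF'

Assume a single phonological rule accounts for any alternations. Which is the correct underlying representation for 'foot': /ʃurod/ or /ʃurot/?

In [ʃurot] and [ʃurode] the final segment of 'foot' alternates: [t] ~ [d].
If /t/ were underlying and a rule turned it into [d] before the DEF suffix, 'mountain' would also alternate; but it has [t] in both [nuxot] and [nuxote].
So /d/ is underlying, and a rule of word-final obstruent devoicing — voiced obstruents become voiceless word-finally — gives [t].

/ʃurod/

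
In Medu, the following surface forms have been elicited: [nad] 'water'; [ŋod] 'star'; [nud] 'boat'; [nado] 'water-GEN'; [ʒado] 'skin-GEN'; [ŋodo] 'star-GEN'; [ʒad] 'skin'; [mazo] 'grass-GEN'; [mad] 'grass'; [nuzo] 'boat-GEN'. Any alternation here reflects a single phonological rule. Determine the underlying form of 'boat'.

The root 'boat' surfaces as [nud] and [nuzo], with a stem-final [d] ~ [z] alternation.
The stem 'skin' ([ʒad], [ʒado]) shows [d] unchanged in both environments, so [d] cannot be basic with [z] derived before the GEN suffix.
Therefore /z/ is basic and [d] is derived by word-final hardening (voiced fricatives become stops word-finally).

/nuz/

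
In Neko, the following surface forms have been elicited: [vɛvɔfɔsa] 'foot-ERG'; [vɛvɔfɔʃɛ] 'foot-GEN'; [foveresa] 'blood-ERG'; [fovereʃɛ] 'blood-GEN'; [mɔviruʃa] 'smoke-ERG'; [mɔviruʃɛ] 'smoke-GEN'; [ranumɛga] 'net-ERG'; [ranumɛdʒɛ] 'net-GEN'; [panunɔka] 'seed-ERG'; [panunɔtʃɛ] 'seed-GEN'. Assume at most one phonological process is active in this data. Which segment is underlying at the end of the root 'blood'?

/s/

'blood' shows [s] ~ [ʃ] at the end of the stem ([foveresa] vs [fovereʃɛ]).
If /ʃ/ were underlying and a rule turned it into [s] before the ERG suffix, 'smoke' would also alternate; but it has [ʃ] in both [mɔviruʃa] and [mɔviruʃɛ].
The alternation reflects palatalization before a front vowel: /k/, /g/ and /s/ become palato-alveolar [tʃ], [dʒ] and [ʃ] before a front vowel. /s/ is underlying.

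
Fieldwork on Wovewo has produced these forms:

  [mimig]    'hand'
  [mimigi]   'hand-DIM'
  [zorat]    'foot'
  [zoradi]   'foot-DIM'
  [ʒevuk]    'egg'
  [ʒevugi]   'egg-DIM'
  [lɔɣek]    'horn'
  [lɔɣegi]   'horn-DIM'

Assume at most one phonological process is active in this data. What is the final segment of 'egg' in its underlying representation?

/k/

The stem for 'egg' ends in [k] in [ʒevuk] but [g] in [ʒevugi].
If /g/ were underlying and a rule turned it into [k] in isolation, 'hand' would also alternate; but it has [g] in both [mimig] and [mimigi].
So /k/ is underlying, and a rule of intervocalic voicing — voiceless stops become voiced between vowels — gives [g].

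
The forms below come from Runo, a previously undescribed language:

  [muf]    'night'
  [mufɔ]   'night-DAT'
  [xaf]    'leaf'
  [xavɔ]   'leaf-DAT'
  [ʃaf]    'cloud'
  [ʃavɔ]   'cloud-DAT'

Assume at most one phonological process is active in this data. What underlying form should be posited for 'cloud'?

/ʃav/

The root 'cloud' surfaces as [ʃaf] and [ʃavɔ], with a stem-final [f] ~ [v] alternation.
Compare 'night', with invariant [f] in [muf] and [mufɔ]: an analysis with underlying /f/ and a rule producing [v] before the DAT suffix would wrongly predict alternation here too.
So /v/ is underlying, and a rule of word-final obstruent devoicing — voiced obstruents become voiceless word-finally — gives [f].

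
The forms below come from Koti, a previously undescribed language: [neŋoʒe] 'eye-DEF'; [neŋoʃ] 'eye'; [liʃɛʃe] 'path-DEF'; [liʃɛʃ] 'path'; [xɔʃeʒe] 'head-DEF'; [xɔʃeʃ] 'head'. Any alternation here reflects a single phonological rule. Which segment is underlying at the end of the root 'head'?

The stem for 'head' ends in [ʒ] in [xɔʃeʒe] but [ʃ] in [xɔʃeʃ].
If /ʃ/ were underlying and a rule turned it into [ʒ] before the DEF suffix, 'path' would also alternate; but it has [ʃ] in both [liʃɛʃe] and [liʃɛʃ].
The underlying segment must be /ʒ/; voiced obstruents become voiceless word-finally, yielding [ʃ] there.

/ʒ/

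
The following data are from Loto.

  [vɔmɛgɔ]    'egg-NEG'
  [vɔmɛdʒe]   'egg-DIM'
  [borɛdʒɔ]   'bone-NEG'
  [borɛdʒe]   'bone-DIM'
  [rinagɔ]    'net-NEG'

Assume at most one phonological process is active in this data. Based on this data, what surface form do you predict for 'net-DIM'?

[rinadʒe]

In [vɔmɛgɔ] and [vɔmɛdʒe] the final segment of 'egg' alternates: [g] ~ [dʒ].
But 'bone' keeps [dʒ] in both environments ([borɛdʒɔ], [borɛdʒe]), so there is no rule changing /dʒ/ to [g] before the NEG suffix.
The underlying segment must be /g/; /g/ becomes palato-alveolar [dʒ] before a front vowel, yielding [dʒ] there.
The one attested form of 'net', [rinagɔ], shows underlying /rinag/. Applying the same rule before a front vowel gives [rinadʒe].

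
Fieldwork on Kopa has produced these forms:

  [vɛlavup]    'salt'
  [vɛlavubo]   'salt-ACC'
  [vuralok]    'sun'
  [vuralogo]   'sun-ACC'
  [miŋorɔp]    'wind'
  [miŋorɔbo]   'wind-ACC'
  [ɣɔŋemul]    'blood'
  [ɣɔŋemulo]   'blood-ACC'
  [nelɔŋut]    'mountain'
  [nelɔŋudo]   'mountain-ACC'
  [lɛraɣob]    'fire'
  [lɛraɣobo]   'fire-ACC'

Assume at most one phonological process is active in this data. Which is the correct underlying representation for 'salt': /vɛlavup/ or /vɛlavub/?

'salt' shows [p] ~ [b] at the end of the stem ([vɛlavup] vs [vɛlavubo]).
The stem 'fire' ([lɛraɣob], [lɛraɣobo]) shows [b] unchanged in both environments, so [b] cannot be basic with [p] derived in isolation.
The alternation reflects intervocalic voicing: voiceless stops become voiced between vowels. /p/ is underlying.

/vɛlavup/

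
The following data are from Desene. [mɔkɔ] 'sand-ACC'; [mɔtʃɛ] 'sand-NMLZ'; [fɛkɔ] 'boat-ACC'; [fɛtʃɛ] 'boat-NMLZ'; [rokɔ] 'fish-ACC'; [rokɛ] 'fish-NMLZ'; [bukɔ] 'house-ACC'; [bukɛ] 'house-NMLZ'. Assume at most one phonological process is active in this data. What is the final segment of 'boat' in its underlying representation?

/tʃ/

'boat' shows [k] ~ [tʃ] at the end of the stem ([fɛkɔ] vs [fɛtʃɛ]).
Compare 'house', with invariant [k] in [bukɔ] and [bukɛ]: an analysis with underlying /k/ and a rule producing [tʃ] before the NMLZ suffix would wrongly predict alternation here too.
So /tʃ/ is underlying, and a rule of depalatalization — palato-alveolar /tʃ/ becomes [k] when no front vowel follows — gives [k].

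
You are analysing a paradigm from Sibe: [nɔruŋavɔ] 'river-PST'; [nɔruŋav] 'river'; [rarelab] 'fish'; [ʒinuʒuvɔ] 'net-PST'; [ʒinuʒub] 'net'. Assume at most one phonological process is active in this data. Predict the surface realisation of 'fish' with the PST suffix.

[rarelavɔ]

In [ʒinuʒuvɔ] and [ʒinuʒub] the final segment of 'net' alternates: [v] ~ [b].
The stem 'river' ([nɔruŋavɔ], [nɔruŋav]) shows [v] unchanged in both environments, so [v] cannot be basic with [b] derived in isolation.
The alternation reflects intervocalic spirantization: voiced stops become fricatives between vowels. /b/ is underlying.
From [rarelab] the stem 'fish' is /rarelab/; between vowels this yields [rarelavɔ].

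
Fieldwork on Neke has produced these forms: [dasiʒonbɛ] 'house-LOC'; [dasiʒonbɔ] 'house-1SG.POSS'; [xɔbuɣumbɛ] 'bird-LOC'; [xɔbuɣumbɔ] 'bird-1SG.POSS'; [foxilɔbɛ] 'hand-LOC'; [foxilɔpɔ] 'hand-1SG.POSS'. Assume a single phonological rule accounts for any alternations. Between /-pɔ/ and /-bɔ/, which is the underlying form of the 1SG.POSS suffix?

The 1SG.POSS morpheme has two allomorphs, [-bɔ] and [-pɔ].
The LOC suffix, which begins with [b], is invariant after every stem; so [b] is not altered by any rule here.
The 1SG.POSS suffix is therefore /-pɔ/ underlyingly, with post-nasal voicing: voiceless stops become voiced after a nasal.

/-pɔ/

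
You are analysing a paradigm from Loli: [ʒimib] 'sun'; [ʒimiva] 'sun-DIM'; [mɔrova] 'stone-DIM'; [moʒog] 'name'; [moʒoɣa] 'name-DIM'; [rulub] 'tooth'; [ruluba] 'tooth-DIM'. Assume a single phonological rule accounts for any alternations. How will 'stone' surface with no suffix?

In [ʒimib] and [ʒimiva] the final segment of 'sun' alternates: [b] ~ [v].
But 'tooth' keeps [b] in both environments ([rulub], [ruluba]), so there is no rule changing /b/ to [v] before the DIM suffix.
Therefore /v/ is basic and [b] is derived by word-final hardening (voiced fricatives become stops word-finally).
The one attested form of 'stone', [mɔrova], shows underlying /mɔrov/. Applying the same rule word-finally gives [mɔrob].

[mɔrob]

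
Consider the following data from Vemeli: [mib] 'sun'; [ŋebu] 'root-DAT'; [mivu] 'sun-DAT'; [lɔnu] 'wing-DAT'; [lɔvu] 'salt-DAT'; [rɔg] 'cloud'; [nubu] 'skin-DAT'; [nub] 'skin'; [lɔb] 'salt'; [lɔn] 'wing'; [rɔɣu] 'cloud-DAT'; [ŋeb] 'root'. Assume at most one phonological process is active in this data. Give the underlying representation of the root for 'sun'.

The stem for 'sun' ends in [v] in [mivu] but [b] in [mib].
Compare 'root', with invariant [b] in [ŋebu] and [ŋeb]: an analysis with underlying /b/ and a rule producing [v] before the DAT suffix would wrongly predict alternation here too.
Therefore /v/ is basic and [b] is derived by word-final hardening (voiced fricatives become stops word-finally).

/miv/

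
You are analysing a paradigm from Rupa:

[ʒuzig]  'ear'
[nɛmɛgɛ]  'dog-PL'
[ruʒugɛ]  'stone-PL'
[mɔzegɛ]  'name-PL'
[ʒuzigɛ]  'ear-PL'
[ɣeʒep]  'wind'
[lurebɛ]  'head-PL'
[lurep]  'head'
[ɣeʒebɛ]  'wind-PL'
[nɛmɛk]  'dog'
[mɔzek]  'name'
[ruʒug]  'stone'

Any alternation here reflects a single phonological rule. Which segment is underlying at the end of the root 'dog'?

/k/

'dog' shows [g] ~ [k] at the end of the stem ([nɛmɛgɛ] vs [nɛmɛk]).
If /g/ were underlying and a rule turned it into [k] in isolation, 'stone' would also alternate; but it has [g] in both [ruʒugɛ] and [ruʒug].
So /k/ is underlying, and a rule of intervocalic voicing — voiceless stops become voiced between vowels — gives [g].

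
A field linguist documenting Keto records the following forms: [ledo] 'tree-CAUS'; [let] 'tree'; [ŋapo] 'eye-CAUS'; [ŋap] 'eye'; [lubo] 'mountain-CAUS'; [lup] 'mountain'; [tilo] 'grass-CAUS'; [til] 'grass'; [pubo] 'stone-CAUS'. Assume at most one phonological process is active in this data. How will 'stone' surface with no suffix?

[pup]

'mountain' shows [b] ~ [p] at the end of the stem ([lubo] vs [lup]).
But 'eye' keeps [p] in both environments ([ŋapo], [ŋap]), so there is no rule changing /p/ to [b] before the CAUS suffix.
So /b/ is underlying, and a rule of word-final obstruent devoicing — voiced obstruents become voiceless word-finally — gives [p].
From [pubo] the stem 'stone' is /pub/; word-finally this yields [pup].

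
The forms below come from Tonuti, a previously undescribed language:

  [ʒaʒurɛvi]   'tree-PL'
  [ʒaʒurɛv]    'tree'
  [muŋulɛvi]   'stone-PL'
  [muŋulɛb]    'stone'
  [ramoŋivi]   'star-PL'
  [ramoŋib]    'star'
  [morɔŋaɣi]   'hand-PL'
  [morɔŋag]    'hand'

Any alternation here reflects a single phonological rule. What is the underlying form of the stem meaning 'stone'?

/muŋulɛb/

The root 'stone' surfaces as [muŋulɛvi] and [muŋulɛb], with a stem-final [v] ~ [b] alternation.
The stem 'tree' ([ʒaʒurɛvi], [ʒaʒurɛv]) shows [v] unchanged in both environments, so [v] cannot be basic with [b] derived in isolation.
The underlying segment must be /b/; voiced stops become fricatives between vowels, yielding [v] there.
Hence 'stone' is /muŋulɛb/ underlyingly.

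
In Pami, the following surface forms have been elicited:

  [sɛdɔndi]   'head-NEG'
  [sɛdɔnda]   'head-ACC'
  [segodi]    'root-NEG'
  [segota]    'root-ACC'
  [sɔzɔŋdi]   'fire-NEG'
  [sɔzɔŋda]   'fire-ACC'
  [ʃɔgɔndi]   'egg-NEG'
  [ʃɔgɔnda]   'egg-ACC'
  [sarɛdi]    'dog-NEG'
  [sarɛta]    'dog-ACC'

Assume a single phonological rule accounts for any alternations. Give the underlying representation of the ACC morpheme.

The ACC suffix surfaces as [-da] and [-ta], depending on the final segment of the stem.
The NEG suffix, which begins with [d], is invariant after every stem; so [d] is not altered by any rule here.
So the underlying form is /-ta/, and voiceless stops become voiced after a nasal.

/-ta/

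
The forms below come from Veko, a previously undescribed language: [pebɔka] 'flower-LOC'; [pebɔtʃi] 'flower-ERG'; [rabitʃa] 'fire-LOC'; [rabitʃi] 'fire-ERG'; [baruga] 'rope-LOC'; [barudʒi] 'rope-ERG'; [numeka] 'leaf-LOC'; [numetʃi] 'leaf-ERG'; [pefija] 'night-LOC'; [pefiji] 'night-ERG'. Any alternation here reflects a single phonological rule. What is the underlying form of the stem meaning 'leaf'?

The root 'leaf' surfaces as [numeka] and [numetʃi], with a stem-final [k] ~ [tʃ] alternation.
If /tʃ/ were underlying and a rule turned it into [k] before the LOC suffix, 'fire' would also alternate; but it has [tʃ] in both [rabitʃa] and [rabitʃi].
So /k/ is underlying, and a rule of palatalization before a front vowel — /k/ and /g/ become palato-alveolar [tʃ] and [dʒ] before a front vowel — gives [tʃ].
Hence 'leaf' is /numek/ underlyingly.

/numek/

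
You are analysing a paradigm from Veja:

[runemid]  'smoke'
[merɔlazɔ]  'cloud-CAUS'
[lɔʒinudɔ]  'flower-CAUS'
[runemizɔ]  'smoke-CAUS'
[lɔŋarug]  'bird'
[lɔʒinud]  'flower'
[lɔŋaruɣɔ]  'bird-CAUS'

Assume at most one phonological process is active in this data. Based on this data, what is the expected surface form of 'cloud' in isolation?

'smoke' shows [d] ~ [z] at the end of the stem ([runemid] vs [runemizɔ]).
But 'flower' keeps [d] in both environments ([lɔʒinud], [lɔʒinudɔ]), so there is no rule changing /d/ to [z] before the CAUS suffix.
So /z/ is underlying, and a rule of word-final hardening — voiced fricatives become stops word-finally — gives [d].
From [merɔlazɔ] the stem 'cloud' is /merɔlaz/; word-finally this yields [merɔlad].

[merɔlad]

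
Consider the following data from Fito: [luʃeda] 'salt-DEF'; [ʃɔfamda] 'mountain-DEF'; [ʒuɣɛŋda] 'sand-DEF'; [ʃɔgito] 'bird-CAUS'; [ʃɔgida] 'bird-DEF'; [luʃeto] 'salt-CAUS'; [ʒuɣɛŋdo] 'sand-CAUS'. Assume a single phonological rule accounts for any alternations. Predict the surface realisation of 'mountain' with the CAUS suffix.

The CAUS suffix surfaces as [-do] and [-to], depending on the final segment of the stem.
The DEF suffix, which begins with [d], is invariant after every stem; so [d] is not altered by any rule here.
The CAUS suffix is therefore /-to/ underlyingly, with post-nasal voicing: voiceless stops become voiced after a nasal.
After 'mountain', which ends in a nasal, the suffix surfaces as [-do], giving [ʃɔfamdo].

[ʃɔfamdo]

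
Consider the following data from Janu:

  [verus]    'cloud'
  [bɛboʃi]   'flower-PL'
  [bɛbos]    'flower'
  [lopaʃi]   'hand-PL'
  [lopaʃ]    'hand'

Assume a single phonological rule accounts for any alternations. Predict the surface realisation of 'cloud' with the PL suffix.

[veruʃi]

The root 'flower' surfaces as [bɛboʃi] and [bɛbos], with a stem-final [ʃ] ~ [s] alternation.
Compare 'hand', with invariant [ʃ] in [lopaʃi] and [lopaʃ]: an analysis with underlying /ʃ/ and a rule producing [s] in isolation would wrongly predict alternation here too.
So /s/ is underlying, and a rule of palatalization before a front vowel — /s/ becomes palato-alveolar [ʃ] before a front vowel — gives [ʃ].
The one attested form of 'cloud', [verus], shows underlying /verus/. Applying the same rule before a front vowel gives [veruʃi].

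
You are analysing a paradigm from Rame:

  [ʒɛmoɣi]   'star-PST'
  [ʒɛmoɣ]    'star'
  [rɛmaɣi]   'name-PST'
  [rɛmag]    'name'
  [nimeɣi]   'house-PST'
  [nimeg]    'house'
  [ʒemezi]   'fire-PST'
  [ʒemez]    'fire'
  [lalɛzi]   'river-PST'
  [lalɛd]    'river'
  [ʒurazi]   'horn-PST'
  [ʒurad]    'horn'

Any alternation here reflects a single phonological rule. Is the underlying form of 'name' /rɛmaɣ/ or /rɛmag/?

The root 'name' surfaces as [rɛmaɣi] and [rɛmag], with a stem-final [ɣ] ~ [g] alternation.
But 'star' keeps [ɣ] in both environments ([ʒɛmoɣi], [ʒɛmoɣ]), so there is no rule changing /ɣ/ to [g] in isolation.
So /g/ is underlying, and a rule of intervocalic spirantization — voiced stops become fricatives between vowels — gives [ɣ].

/rɛmag/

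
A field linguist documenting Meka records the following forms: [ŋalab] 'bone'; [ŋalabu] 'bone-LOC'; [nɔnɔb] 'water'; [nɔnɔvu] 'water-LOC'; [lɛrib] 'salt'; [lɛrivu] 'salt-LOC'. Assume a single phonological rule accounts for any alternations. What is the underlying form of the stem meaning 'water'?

The root 'water' surfaces as [nɔnɔb] and [nɔnɔvu], with a stem-final [b] ~ [v] alternation.
But 'bone' keeps [b] in both environments ([ŋalab], [ŋalabu]), so there is no rule changing /b/ to [v] before the LOC suffix.
So /v/ is underlying, and a rule of word-final hardening — voiced fricatives become stops word-finally — gives [b].

/nɔnɔv/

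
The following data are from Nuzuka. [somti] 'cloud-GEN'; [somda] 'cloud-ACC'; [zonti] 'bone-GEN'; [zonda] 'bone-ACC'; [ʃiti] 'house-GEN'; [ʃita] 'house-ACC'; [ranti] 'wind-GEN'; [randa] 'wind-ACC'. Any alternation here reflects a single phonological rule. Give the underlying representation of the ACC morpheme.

The ACC morpheme has two allomorphs, [-da] and [-ta].
By contrast the GEN suffix keeps its initial [t] throughout — that segment must be underlying.
The ACC suffix is therefore /-da/ underlyingly, with post-vocalic devoicing: voiced stops become voiceless after a vowel.

/-da/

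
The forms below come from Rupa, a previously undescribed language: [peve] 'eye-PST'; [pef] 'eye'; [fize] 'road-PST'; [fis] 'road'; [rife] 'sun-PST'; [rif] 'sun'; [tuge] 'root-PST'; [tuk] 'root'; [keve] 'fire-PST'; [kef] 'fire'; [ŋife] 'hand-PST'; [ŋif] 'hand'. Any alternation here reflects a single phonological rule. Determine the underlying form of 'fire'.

/kev/

The stem for 'fire' ends in [v] in [keve] but [f] in [kef].
But 'hand' keeps [f] in both environments ([ŋife], [ŋif]), so there is no rule changing /f/ to [v] before the PST suffix.
Therefore /v/ is basic and [f] is derived by word-final obstruent devoicing (voiced obstruents become voiceless word-finally).
Hence 'fire' is /kev/ underlyingly.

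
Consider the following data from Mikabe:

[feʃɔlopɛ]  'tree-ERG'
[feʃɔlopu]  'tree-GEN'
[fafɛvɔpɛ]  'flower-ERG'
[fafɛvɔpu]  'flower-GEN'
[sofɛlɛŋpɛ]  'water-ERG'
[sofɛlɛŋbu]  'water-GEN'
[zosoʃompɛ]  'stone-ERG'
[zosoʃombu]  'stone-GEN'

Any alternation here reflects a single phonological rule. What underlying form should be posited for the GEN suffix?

/-bu/

The GEN morpheme has two allomorphs, [-bu] and [-pu].
The ERG suffix, which begins with [p], is invariant after every stem; so [p] is not altered by any rule here.
The GEN suffix is therefore /-bu/ underlyingly, with post-vocalic devoicing: voiced stops become voiceless after a vowel.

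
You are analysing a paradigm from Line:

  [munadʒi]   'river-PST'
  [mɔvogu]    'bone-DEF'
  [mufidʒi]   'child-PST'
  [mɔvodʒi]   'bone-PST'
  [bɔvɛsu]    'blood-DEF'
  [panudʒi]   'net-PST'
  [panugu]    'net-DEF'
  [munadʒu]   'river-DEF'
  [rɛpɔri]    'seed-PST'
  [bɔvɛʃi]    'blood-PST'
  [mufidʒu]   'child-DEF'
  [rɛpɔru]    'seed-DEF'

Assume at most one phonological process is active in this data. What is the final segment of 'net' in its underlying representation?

In [panugu] and [panudʒi] the final segment of 'net' alternates: [g] ~ [dʒ].
But 'river' keeps [dʒ] in both environments ([munadʒu], [munadʒi]), so there is no rule changing /dʒ/ to [g] before the DEF suffix.
The underlying segment must be /g/; /g/ and /s/ become palato-alveolar [dʒ] and [ʃ] before a front vowel, yielding [dʒ] there.

/g/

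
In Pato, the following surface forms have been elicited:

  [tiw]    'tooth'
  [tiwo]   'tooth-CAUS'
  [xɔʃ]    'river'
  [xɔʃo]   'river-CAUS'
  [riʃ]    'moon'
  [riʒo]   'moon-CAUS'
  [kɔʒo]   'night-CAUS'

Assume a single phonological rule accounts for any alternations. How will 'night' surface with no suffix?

[kɔʃ]

The stem for 'moon' ends in [ʃ] in [riʃ] but [ʒ] in [riʒo].
The stem 'river' ([xɔʃ], [xɔʃo]) shows [ʃ] unchanged in both environments, so [ʃ] cannot be basic with [ʒ] derived before the CAUS suffix.
Therefore /ʒ/ is basic and [ʃ] is derived by word-final obstruent devoicing (voiced obstruents become voiceless word-finally).
The one attested form of 'night', [kɔʒo], shows underlying /kɔʒ/. Applying the same rule word-finally gives [kɔʃ].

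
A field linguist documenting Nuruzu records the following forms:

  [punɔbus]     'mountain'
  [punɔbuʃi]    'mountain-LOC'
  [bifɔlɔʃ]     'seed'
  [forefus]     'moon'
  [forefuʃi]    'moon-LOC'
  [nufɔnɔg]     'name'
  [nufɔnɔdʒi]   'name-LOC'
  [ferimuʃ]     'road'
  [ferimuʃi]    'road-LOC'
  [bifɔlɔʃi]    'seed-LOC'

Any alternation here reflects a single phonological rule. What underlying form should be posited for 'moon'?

The stem for 'moon' ends in [ʃ] in [forefuʃi] but [s] in [forefus].
But 'road' keeps [ʃ] in both environments ([ferimuʃi], [ferimuʃ]), so there is no rule changing /ʃ/ to [s] in isolation.
The alternation reflects palatalization before a front vowel: /g/ and /s/ become palato-alveolar [dʒ] and [ʃ] before a front vowel. /s/ is underlying.
Hence 'moon' is /forefus/ underlyingly.

/forefus/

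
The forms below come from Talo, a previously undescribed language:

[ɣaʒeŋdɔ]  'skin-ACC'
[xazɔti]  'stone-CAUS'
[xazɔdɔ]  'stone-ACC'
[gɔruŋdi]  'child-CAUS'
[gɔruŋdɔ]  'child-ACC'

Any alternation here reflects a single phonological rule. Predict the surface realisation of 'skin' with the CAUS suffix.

[ɣaʒeŋdi]

The CAUS morpheme has two allomorphs, [-di] and [-ti].
The ACC suffix, which begins with [d], is invariant after every stem; so [d] is not altered by any rule here.
The CAUS suffix is therefore /-ti/ underlyingly, with post-nasal voicing: voiceless stops become voiced after a nasal.
After 'skin', which ends in a nasal, the suffix surfaces as [-di], giving [ɣaʒeŋdi].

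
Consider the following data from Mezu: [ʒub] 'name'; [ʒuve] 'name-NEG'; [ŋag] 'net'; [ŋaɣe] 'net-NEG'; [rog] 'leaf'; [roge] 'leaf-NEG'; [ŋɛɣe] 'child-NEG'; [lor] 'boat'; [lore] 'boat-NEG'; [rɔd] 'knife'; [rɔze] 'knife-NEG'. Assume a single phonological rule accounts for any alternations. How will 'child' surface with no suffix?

In [ŋag] and [ŋaɣe] the final segment of 'net' alternates: [g] ~ [ɣ].
Compare 'leaf', with invariant [g] in [rog] and [roge]: an analysis with underlying /g/ and a rule producing [ɣ] before the NEG suffix would wrongly predict alternation here too.
So /ɣ/ is underlying, and a rule of word-final hardening — voiced fricatives become stops word-finally — gives [g].
The one attested form of 'child', [ŋɛɣe], shows underlying /ŋɛɣ/. Applying the same rule word-finally gives [ŋɛg].

[ŋɛg]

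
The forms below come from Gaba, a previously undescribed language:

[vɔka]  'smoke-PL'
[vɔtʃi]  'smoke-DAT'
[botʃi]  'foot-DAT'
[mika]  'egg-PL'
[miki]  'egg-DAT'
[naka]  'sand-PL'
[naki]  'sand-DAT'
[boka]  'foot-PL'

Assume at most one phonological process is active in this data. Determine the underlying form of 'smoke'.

The root 'smoke' surfaces as [vɔka] and [vɔtʃi], with a stem-final [k] ~ [tʃ] alternation.
But 'sand' keeps [k] in both environments ([naka], [naki]), so there is no rule changing /k/ to [tʃ] before the DAT suffix.
Therefore /tʃ/ is basic and [k] is derived by depalatalization (palato-alveolar /tʃ/ becomes [k] when no front vowel follows).

/vɔtʃ/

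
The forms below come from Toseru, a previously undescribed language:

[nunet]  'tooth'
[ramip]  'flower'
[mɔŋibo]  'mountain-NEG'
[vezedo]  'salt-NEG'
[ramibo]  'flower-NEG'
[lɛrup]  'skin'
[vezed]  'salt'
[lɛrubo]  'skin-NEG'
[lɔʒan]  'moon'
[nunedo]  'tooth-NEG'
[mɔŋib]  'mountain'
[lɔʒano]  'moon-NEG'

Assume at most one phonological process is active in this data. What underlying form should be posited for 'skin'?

/lɛrup/

The root 'skin' surfaces as [lɛrubo] and [lɛrup], with a stem-final [b] ~ [p] alternation.
But 'mountain' keeps [b] in both environments ([mɔŋibo], [mɔŋib]), so there is no rule changing /b/ to [p] in isolation.
The underlying segment must be /p/; voiceless stops become voiced between vowels, yielding [b] there.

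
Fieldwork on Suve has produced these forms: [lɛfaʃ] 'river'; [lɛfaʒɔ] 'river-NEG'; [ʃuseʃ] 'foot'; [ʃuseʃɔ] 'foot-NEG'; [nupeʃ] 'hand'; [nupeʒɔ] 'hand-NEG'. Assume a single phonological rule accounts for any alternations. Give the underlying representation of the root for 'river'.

/lɛfaʒ/

'river' shows [ʃ] ~ [ʒ] at the end of the stem ([lɛfaʃ] vs [lɛfaʒɔ]).
Compare 'foot', with invariant [ʃ] in [ʃuseʃ] and [ʃuseʃɔ]: an analysis with underlying /ʃ/ and a rule producing [ʒ] before the NEG suffix would wrongly predict alternation here too.
The alternation reflects word-final obstruent devoicing: voiced obstruents become voiceless word-finally. /ʒ/ is underlying.
Hence 'river' is /lɛfaʒ/ underlyingly.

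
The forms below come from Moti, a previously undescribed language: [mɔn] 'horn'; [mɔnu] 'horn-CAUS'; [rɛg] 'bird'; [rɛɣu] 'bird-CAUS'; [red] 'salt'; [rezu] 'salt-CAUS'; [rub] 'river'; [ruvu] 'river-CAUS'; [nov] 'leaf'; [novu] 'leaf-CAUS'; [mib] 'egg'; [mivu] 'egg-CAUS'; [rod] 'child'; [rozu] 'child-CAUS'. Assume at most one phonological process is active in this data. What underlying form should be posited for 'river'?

The stem for 'river' ends in [b] in [rub] but [v] in [ruvu].
But 'leaf' keeps [v] in both environments ([nov], [novu]), so there is no rule changing /v/ to [b] in isolation.
So /b/ is underlying, and a rule of intervocalic spirantization — voiced stops become fricatives between vowels — gives [v].

/rub/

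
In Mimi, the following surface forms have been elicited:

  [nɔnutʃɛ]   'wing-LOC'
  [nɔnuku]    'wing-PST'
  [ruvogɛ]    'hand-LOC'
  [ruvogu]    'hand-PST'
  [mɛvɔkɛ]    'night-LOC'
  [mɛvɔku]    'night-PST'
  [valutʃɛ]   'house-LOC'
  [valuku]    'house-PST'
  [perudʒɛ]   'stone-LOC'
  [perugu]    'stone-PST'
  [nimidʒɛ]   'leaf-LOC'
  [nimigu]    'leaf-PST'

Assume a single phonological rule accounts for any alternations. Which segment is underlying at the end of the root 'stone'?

'stone' shows [dʒ] ~ [g] at the end of the stem ([perudʒɛ] vs [perugu]).
But 'hand' keeps [g] in both environments ([ruvogɛ], [ruvogu]), so there is no rule changing /g/ to [dʒ] before the LOC suffix.
So /dʒ/ is underlying, and a rule of depalatalization — palato-alveolar /tʃ/ and /dʒ/ become [k] and [g] when no front vowel follows — gives [g].

/dʒ/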